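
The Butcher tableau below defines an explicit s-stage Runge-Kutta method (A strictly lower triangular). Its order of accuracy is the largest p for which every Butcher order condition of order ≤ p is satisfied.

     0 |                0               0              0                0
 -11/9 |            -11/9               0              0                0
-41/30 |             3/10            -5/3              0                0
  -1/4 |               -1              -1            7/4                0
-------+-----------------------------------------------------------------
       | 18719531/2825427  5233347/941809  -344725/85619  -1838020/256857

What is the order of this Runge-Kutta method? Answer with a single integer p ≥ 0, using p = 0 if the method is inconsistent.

b = (18719531/2825427, 5233347/941809, -344725/85619, -1838020/256857)
c = (0, -11/9, -41/30, -1/4)
Ac = (0, 0, 55/27, -421/360)
Σ b_i: 18719531/2825427·1 + 5233347/941809·1 + (-344725/85619)·1 + (-1838020/256857)·1 = 1 ✓
b·c: 5233347/941809·(-11/9) + (-344725/85619)·(-41/30) + (-1838020/256857)·(-1/4) = 1/2 ✓
b·c²: 5233347/941809·121/81 + (-344725/85619)·1681/900 + (-1838020/256857)·1/16 = 1/3 ✓
b·Ac: (-344725/85619)·55/27 + (-1838020/256857)·(-421/360) = 1/6 ✓
b·c³: 5233347/941809·(-1331/729) + (-344725/85619)·(-68921/27000) + (-1838020/256857)·(-1/64) = 135387749/554811120 ≠ 1/4 ⇒ order 3.
b·(c∘Ac): (-344725/85619)·(-451/162) + (-1838020/256857)·421/1440 = 505812937/55481112 ≠ 1/8
b·Ac²: (-344725/85619)·(-605/243) + (-1838020/256857)·57503/32400 = -371136901/138702780 ≠ 1/12
b·A²c: (-1838020/256857)·385/108 = -176909425/6935139 ≠ 1/24

3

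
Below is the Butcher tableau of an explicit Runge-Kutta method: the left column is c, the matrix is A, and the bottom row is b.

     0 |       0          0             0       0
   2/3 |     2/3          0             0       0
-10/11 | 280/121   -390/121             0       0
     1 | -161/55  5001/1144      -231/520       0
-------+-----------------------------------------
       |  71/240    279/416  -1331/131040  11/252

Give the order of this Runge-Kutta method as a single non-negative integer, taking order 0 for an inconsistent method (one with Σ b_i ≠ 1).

b = (71/240, 279/416, -1331/131040, 11/252)
c = (0, 2/3, -10/11, 1)
Ac = (0, 0, -260/121, 73/22)
Σ b_i: 71/240·1 + 279/416·1 + (-1331/131040)·1 + 11/252·1 = 1 ✓
b·c: 279/416·2/3 + (-1331/131040)·(-10/11) + 11/252·1 = 1/2 ✓
b·c²: 279/416·4/9 + (-1331/131040)·100/121 + 11/252·1 = 1/3 ✓
b·Ac: (-1331/131040)·(-260/121) + 11/252·73/22 = 1/6 ✓
b·c³: 279/416·8/27 + (-1331/131040)·(-1000/1331) + 11/252·1 = 1/4 ✓
b·(c∘Ac): (-1331/131040)·2600/1331 + 11/252·73/22 = 1/8 ✓
b·Ac²: (-1331/131040)·(-520/363) + 11/252·52/33 = 1/12 ✓
b·A²c: 11/252·21/22 = 1/24 ✓; 4 stages ⇒ order 4.

4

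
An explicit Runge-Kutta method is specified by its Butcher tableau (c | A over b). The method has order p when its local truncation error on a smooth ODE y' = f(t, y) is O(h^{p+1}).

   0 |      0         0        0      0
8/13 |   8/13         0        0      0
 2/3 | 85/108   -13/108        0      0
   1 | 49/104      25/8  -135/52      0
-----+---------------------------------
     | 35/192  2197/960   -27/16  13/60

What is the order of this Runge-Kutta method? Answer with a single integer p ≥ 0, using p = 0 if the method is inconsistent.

b = (35/192, 2197/960, -27/16, 13/60)
c = (0, 8/13, 2/3, 1)
Ac = (0, 0, -2/27, 5/26)
Σ b_i: 35/192·1 + 2197/960·1 + (-27/16)·1 + 13/60·1 = 1 ✓
b·c: 2197/960·8/13 + (-27/16)·2/3 + 13/60·1 = 1/2 ✓
b·c²: 2197/960·64/169 + (-27/16)·4/9 + 13/60·1 = 1/3 ✓
b·Ac: (-27/16)·(-2/27) + 13/60·5/26 = 1/6 ✓
b·c³: 2197/960·512/2197 + (-27/16)·8/27 + 13/60·1 = 1/4 ✓
b·(c∘Ac): (-27/16)·(-4/81) + 13/60·5/26 = 1/8 ✓
b·Ac²: (-27/16)·(-16/351) + 13/60·5/169 = 1/12 ✓
b·A²c: 13/60·5/26 = 1/24 ✓; 4 stages ⇒ order 4.

4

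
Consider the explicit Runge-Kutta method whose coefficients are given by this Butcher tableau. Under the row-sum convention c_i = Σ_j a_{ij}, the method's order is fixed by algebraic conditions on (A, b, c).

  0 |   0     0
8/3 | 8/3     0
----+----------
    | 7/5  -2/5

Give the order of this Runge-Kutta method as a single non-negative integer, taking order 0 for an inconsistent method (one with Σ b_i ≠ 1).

1

b = (7/5, -2/5)
c = (0, 8/3)
Σ b_i: 7/5·1 + (-2/5)·1 = 1 ✓
b·c: (-2/5)·8/3 = -16/15 ≠ 1/2 ⇒ order 1.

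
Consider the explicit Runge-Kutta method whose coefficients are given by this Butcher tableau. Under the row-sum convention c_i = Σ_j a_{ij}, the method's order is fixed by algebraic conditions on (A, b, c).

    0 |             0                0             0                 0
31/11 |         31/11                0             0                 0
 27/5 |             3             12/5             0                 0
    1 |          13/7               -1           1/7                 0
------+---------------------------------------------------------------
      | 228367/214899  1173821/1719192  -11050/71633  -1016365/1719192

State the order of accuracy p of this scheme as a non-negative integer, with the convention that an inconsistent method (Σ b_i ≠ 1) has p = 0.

b = (228367/214899, 1173821/1719192, -11050/71633, -1016365/1719192)
c = (0, 31/11, 27/5, 1)
Ac = (0, 0, 372/55, -788/385)
Σ b_i: 228367/214899·1 + 1173821/1719192·1 + (-11050/71633)·1 + (-1016365/1719192)·1 = 1 ✓
b·c: 1173821/1719192·31/11 + (-11050/71633)·27/5 + (-1016365/1719192)·1 = 1/2 ✓
b·c²: 1173821/1719192·961/121 + (-11050/71633)·729/25 + (-1016365/1719192)·1 = 1/3 ✓
b·Ac: (-11050/71633)·372/55 + (-1016365/1719192)·(-788/385) = 1/6 ✓
b·c³: 1173821/1719192·29791/1331 + (-11050/71633)·19683/125 + (-1016365/1719192)·1 = -75638127/7879630 ≠ 1/4 ⇒ order 3.
b·(c∘Ac): (-11050/71633)·10044/275 + (-1016365/1719192)·(-788/385) = -1901455/429798 ≠ 1/8
b·Ac²: (-11050/71633)·11532/605 + (-1016365/1719192)·(-79966/21175) = -33461533/47277780 ≠ 1/12
b·A²c: (-1016365/1719192)·372/385 = -900209/1575926 ≠ 1/24

3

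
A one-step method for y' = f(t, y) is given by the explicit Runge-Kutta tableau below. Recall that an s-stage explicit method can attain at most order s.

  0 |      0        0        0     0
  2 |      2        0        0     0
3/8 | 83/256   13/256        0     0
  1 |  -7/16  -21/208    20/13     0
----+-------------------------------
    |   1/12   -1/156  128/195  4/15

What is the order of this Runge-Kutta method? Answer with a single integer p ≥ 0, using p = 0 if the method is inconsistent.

4

b = (1/12, -1/156, 128/195, 4/15)
c = (0, 2, 3/8, 1)
Ac = (0, 0, 13/128, 3/8)
Σ b_i: 1/12·1 + (-1/156)·1 + 128/195·1 + 4/15·1 = 1 ✓
b·c: (-1/156)·2 + 128/195·3/8 + 4/15·1 = 1/2 ✓
b·c²: (-1/156)·4 + 128/195·9/64 + 4/15·1 = 1/3 ✓
b·Ac: 128/195·13/128 + 4/15·3/8 = 1/6 ✓
b·c³: (-1/156)·8 + 128/195·27/512 + 4/15·1 = 1/4 ✓
b·(c∘Ac): 128/195·39/1024 + 4/15·3/8 = 1/8 ✓
b·Ac²: 128/195·13/64 + 4/15·(-3/16) = 1/12 ✓
b·A²c: 4/15·5/32 = 1/24 ✓; 4 stages ⇒ order 4.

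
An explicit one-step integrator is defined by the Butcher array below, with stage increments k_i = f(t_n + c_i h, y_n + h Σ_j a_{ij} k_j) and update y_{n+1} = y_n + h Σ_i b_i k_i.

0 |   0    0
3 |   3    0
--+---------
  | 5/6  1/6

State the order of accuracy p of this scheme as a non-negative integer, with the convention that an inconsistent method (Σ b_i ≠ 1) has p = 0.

b = (5/6, 1/6)
c = (0, 3)
Σ b_i: 5/6·1 + 1/6·1 = 1 ✓
b·c: 1/6·3 = 1/2 ✓; 2 stages ⇒ order 2.

2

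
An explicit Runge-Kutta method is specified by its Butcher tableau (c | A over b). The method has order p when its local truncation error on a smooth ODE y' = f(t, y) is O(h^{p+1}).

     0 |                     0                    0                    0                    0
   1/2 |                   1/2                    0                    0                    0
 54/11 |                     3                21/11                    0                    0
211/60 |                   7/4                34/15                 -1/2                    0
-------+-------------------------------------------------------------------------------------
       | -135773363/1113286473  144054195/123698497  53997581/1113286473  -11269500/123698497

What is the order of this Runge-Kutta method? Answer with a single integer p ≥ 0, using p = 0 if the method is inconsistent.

3

b = (-135773363/1113286473, 144054195/123698497, 53997581/1113286473, -11269500/123698497)
c = (0, 1/2, 54/11, 211/60)
Ac = (0, 0, 21/22, -218/165)
Σ b_i: (-135773363/1113286473)·1 + 144054195/123698497·1 + 53997581/1113286473·1 + (-11269500/123698497)·1 = 1 ✓
b·c: 144054195/123698497·1/2 + 53997581/1113286473·54/11 + (-11269500/123698497)·211/60 = 1/2 ✓
b·c²: 144054195/123698497·1/4 + 53997581/1113286473·2916/121 + (-11269500/123698497)·44521/3600 = 1/3 ✓
b·Ac: 53997581/1113286473·21/22 + (-11269500/123698497)·(-218/165) = 1/6 ✓
b·c³: 144054195/123698497·1/8 + 53997581/1113286473·157464/1331 + (-11269500/123698497)·9393931/216000 = 376500764641/195938419248 ≠ 1/4 ⇒ order 3.
b·(c∘Ac): 53997581/1113286473·567/121 + (-11269500/123698497)·(-22999/4950) = 241426499/371095491 ≠ 1/8
b·Ac²: 53997581/1113286473·21/44 + (-11269500/123698497)·(-41683/3630) = 17459676467/16328201604 ≠ 1/12
b·A²c: (-11269500/123698497)·(-21/44) = 5378625/123698497 ≠ 1/24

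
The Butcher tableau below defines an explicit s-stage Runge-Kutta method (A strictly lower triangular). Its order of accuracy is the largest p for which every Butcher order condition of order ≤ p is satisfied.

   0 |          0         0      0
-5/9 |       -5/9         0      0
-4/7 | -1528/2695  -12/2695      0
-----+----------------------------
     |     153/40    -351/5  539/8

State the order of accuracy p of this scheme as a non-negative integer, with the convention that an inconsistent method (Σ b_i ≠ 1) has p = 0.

b = (153/40, -351/5, 539/8)
c = (0, -5/9, -4/7)
Ac = (0, 0, 4/1617)
Σ b_i: 153/40·1 + (-351/5)·1 + 539/8·1 = 1 ✓
b·c: (-351/5)·(-5/9) + 539/8·(-4/7) = 1/2 ✓
b·c²: (-351/5)·25/81 + 539/8·16/49 = 1/3 ✓
b·Ac: 539/8·4/1617 = 1/6 ✓; 3 stages ⇒ order 3.

3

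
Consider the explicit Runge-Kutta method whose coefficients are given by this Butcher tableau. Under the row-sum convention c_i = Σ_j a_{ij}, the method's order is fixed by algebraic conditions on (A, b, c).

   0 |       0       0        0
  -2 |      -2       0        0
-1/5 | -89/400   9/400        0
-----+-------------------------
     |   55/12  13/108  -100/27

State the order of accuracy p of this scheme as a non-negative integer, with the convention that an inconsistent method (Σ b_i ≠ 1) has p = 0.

3

b = (55/12, 13/108, -100/27)
c = (0, -2, -1/5)
Ac = (0, 0, -9/200)
Σ b_i: 55/12·1 + 13/108·1 + (-100/27)·1 = 1 ✓
b·c: 13/108·(-2) + (-100/27)·(-1/5) = 1/2 ✓
b·c²: 13/108·4 + (-100/27)·1/25 = 1/3 ✓
b·Ac: (-100/27)·(-9/200) = 1/6 ✓; 3 stages ⇒ order 3.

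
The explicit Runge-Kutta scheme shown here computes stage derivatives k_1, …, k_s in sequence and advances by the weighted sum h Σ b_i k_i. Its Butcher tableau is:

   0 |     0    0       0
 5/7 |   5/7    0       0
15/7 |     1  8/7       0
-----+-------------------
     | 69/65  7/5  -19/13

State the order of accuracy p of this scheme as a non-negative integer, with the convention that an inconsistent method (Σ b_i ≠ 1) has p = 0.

1

b = (69/65, 7/5, -19/13)
c = (0, 5/7, 15/7)
Ac = (0, 0, 40/49)
Σ b_i: 69/65·1 + 7/5·1 + (-19/13)·1 = 1 ✓
b·c: 7/5·5/7 + (-19/13)·15/7 = -194/91 ≠ 1/2 ⇒ order 1.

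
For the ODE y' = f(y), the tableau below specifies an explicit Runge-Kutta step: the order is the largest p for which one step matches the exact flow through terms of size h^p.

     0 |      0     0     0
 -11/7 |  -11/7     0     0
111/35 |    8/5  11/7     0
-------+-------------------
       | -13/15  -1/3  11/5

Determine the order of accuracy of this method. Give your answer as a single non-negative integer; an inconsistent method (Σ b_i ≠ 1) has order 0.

1

b = (-13/15, -1/3, 11/5)
c = (0, -11/7, 111/35)
Ac = (0, 0, -121/49)
Σ b_i: (-13/15)·1 + (-1/3)·1 + 11/5·1 = 1 ✓
b·c: (-1/3)·(-11/7) + 11/5·111/35 = 3938/525 ≠ 1/2 ⇒ order 1.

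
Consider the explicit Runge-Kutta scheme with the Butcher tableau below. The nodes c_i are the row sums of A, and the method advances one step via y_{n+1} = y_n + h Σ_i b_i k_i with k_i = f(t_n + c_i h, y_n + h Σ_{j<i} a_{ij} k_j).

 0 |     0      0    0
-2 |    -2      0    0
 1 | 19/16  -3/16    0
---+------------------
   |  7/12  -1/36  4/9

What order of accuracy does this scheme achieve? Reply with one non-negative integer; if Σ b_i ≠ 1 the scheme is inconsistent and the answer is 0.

3

b = (7/12, -1/36, 4/9)
c = (0, -2, 1)
Ac = (0, 0, 3/8)
Σ b_i: 7/12·1 + (-1/36)·1 + 4/9·1 = 1 ✓
b·c: (-1/36)·(-2) + 4/9·1 = 1/2 ✓
b·c²: (-1/36)·4 + 4/9·1 = 1/3 ✓
b·Ac: 4/9·3/8 = 1/6 ✓; 3 stages ⇒ order 3.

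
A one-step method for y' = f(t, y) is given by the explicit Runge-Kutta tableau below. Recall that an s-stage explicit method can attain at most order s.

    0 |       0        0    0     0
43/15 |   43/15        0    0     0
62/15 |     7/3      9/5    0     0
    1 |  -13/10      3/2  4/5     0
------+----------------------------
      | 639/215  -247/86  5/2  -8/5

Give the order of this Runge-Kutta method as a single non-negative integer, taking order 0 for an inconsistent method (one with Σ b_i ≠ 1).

2

b = (639/215, -247/86, 5/2, -8/5)
c = (0, 43/15, 62/15, 1)
Ac = (0, 0, 129/25, 1141/150)
Σ b_i: 639/215·1 + (-247/86)·1 + 5/2·1 + (-8/5)·1 = 1 ✓
b·c: (-247/86)·43/15 + 5/2·62/15 + (-8/5)·1 = 1/2 ✓
b·c²: (-247/86)·1849/225 + 5/2·3844/225 + (-8/5)·1 = 7879/450 ≠ 1/3 ⇒ order 2.
b·Ac: 5/2·129/25 + (-8/5)·1141/150 = 547/750 ≠ 1/6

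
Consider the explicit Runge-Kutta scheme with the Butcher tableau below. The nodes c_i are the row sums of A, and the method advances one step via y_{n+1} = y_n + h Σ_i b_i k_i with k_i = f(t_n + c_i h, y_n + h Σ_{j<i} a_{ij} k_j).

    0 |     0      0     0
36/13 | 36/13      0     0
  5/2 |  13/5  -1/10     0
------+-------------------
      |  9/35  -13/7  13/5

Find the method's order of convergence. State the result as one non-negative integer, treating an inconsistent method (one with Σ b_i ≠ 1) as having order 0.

1

b = (9/35, -13/7, 13/5)
c = (0, 36/13, 5/2)
Ac = (0, 0, -18/65)
Σ b_i: 9/35·1 + (-13/7)·1 + 13/5·1 = 1 ✓
b·c: (-13/7)·36/13 + 13/5·5/2 = 19/14 ≠ 1/2 ⇒ order 1.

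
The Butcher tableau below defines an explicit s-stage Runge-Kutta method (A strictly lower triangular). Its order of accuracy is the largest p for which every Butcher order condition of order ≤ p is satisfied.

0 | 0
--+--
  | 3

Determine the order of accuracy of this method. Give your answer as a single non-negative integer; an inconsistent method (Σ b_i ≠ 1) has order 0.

b = (3)
c = (0)
Σ b_i: 3·1 = 3 ≠ 1 ⇒ order 0.

0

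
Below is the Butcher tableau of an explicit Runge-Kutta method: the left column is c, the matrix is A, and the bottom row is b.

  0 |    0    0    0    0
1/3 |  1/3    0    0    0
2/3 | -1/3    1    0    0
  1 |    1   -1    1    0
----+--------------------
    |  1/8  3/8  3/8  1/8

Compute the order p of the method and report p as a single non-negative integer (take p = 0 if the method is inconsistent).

b = (1/8, 3/8, 3/8, 1/8)
c = (0, 1/3, 2/3, 1)
Ac = (0, 0, 1/3, 1/3)
Σ b_i: 1/8·1 + 3/8·1 + 3/8·1 + 1/8·1 = 1 ✓
b·c: 3/8·1/3 + 3/8·2/3 + 1/8·1 = 1/2 ✓
b·c²: 3/8·1/9 + 3/8·4/9 + 1/8·1 = 1/3 ✓
b·Ac: 3/8·1/3 + 1/8·1/3 = 1/6 ✓
b·c³: 3/8·1/27 + 3/8·8/27 + 1/8·1 = 1/4 ✓
b·(c∘Ac): 3/8·2/9 + 1/8·1/3 = 1/8 ✓
b·Ac²: 3/8·1/9 + 1/8·1/3 = 1/12 ✓
b·A²c: 1/8·1/3 = 1/24 ✓; 4 stages ⇒ order 4.

4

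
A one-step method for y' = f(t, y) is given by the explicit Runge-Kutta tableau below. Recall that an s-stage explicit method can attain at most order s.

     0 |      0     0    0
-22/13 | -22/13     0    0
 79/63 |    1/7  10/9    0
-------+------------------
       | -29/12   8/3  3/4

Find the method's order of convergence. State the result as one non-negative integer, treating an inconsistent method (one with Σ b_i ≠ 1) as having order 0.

b = (-29/12, 8/3, 3/4)
c = (0, -22/13, 79/63)
Ac = (0, 0, -220/117)
Σ b_i: (-29/12)·1 + 8/3·1 + 3/4·1 = 1 ✓
b·c: 8/3·(-22/13) + 3/4·79/63 = -3901/1092 ≠ 1/2 ⇒ order 1.

1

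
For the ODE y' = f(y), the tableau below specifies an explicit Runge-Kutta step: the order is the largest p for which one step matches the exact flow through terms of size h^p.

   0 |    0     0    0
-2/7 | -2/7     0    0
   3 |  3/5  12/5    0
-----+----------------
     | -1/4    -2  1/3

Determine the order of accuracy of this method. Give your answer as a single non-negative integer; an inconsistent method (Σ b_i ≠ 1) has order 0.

0

b = (-1/4, -2, 1/3)
c = (0, -2/7, 3)
Ac = (0, 0, -24/35)
Σ b_i: (-1/4)·1 + (-2)·1 + 1/3·1 = -23/12 ≠ 1 ⇒ order 0.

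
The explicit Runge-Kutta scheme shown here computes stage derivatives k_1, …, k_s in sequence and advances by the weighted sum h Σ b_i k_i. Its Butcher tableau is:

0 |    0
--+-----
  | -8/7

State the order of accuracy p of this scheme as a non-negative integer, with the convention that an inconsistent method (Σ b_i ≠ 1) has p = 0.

b = (-8/7)
c = (0)
Σ b_i: (-8/7)·1 = -8/7 ≠ 1 ⇒ order 0.

0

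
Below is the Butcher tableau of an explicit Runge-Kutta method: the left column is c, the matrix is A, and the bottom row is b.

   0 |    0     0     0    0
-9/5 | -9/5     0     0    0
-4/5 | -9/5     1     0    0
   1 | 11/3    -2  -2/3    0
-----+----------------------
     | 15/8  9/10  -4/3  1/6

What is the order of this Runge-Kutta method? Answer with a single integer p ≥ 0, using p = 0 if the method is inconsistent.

b = (15/8, 9/10, -4/3, 1/6)
c = (0, -9/5, -4/5, 1)
Ac = (0, 0, -9/5, 62/15)
Σ b_i: 15/8·1 + 9/10·1 + (-4/3)·1 + 1/6·1 = 193/120 ≠ 1 ⇒ order 0.

0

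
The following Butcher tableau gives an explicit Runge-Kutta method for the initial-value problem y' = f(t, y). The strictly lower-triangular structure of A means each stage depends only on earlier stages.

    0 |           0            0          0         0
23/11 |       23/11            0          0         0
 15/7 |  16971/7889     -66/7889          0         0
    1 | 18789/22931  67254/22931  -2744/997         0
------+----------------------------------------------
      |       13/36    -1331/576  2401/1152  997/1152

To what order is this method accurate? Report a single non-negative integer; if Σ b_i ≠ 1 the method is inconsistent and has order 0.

b = (13/36, -1331/576, 2401/1152, 997/1152)
c = (0, 23/11, 15/7, 1)
Ac = (0, 0, -6/343, 234/997)
Σ b_i: 13/36·1 + (-1331/576)·1 + 2401/1152·1 + 997/1152·1 = 1 ✓
b·c: (-1331/576)·23/11 + 2401/1152·15/7 + 997/1152·1 = 1/2 ✓
b·c²: (-1331/576)·529/121 + 2401/1152·225/49 + 997/1152·1 = 1/3 ✓
b·Ac: 2401/1152·(-6/343) + 997/1152·234/997 = 1/6 ✓
b·c³: (-1331/576)·12167/1331 + 2401/1152·3375/343 + 997/1152·1 = 1/4 ✓
b·(c∘Ac): 2401/1152·(-90/2401) + 997/1152·234/997 = 1/8 ✓
b·Ac²: 2401/1152·(-138/3773) + 997/1152·2022/10967 = 1/12 ✓
b·A²c: 997/1152·48/997 = 1/24 ✓; 4 stages ⇒ order 4.

4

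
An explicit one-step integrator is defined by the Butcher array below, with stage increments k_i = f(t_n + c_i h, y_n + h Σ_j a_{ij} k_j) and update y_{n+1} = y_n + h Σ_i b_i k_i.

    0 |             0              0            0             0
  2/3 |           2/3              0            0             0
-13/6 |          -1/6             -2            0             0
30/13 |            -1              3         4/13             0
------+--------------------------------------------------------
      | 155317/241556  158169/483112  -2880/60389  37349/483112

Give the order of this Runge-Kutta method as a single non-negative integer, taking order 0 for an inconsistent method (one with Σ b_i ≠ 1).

3

b = (155317/241556, 158169/483112, -2880/60389, 37349/483112)
c = (0, 2/3, -13/6, 30/13)
Ac = (0, 0, -4/3, 4/3)
Σ b_i: 155317/241556·1 + 158169/483112·1 + (-2880/60389)·1 + 37349/483112·1 = 1 ✓
b·c: 158169/483112·2/3 + (-2880/60389)·(-13/6) + 37349/483112·30/13 = 1/2 ✓
b·c²: 158169/483112·4/9 + (-2880/60389)·169/36 + 37349/483112·900/169 = 1/3 ✓
b·Ac: (-2880/60389)·(-4/3) + 37349/483112·4/3 = 1/6 ✓
b·c³: 158169/483112·8/27 + (-2880/60389)·(-2197/216) + 37349/483112·27000/2197 = 832738/543501 ≠ 1/4 ⇒ order 3.
b·(c∘Ac): (-2880/60389)·26/9 + 37349/483112·40/13 = 6045/60389 ≠ 1/8
b·Ac²: (-2880/60389)·(-8/9) + 37349/483112·25/9 = 1118045/4348008 ≠ 1/12
b·A²c: 37349/483112·(-16/39) = -5746/181167 ≠ 1/24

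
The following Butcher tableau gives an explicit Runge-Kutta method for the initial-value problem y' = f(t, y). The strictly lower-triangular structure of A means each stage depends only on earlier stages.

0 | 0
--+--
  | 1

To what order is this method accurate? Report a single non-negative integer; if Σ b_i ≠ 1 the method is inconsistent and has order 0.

b = (1)
c = (0)
Σ b_i: 1·1 = 1 ✓; 1 stage ⇒ order 1.

1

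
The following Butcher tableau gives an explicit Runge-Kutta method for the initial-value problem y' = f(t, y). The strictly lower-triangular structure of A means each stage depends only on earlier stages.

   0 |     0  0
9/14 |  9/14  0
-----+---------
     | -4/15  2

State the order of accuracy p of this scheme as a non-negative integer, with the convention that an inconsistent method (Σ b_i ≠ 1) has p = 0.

0

b = (-4/15, 2)
c = (0, 9/14)
Σ b_i: (-4/15)·1 + 2·1 = 26/15 ≠ 1 ⇒ order 0.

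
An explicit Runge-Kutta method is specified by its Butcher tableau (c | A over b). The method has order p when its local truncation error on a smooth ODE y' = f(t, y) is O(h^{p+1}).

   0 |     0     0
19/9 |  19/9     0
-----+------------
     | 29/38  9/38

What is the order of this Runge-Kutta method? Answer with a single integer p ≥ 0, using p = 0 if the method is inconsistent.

2

b = (29/38, 9/38)
c = (0, 19/9)
Σ b_i: 29/38·1 + 9/38·1 = 1 ✓
b·c: 9/38·19/9 = 1/2 ✓; 2 stages ⇒ order 2.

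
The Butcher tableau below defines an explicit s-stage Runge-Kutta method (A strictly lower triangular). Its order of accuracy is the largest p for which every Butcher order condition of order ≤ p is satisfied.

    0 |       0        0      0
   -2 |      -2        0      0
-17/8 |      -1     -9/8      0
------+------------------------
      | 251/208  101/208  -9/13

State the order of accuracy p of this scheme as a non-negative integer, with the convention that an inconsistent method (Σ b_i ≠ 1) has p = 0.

2

b = (251/208, 101/208, -9/13)
c = (0, -2, -17/8)
Ac = (0, 0, 9/4)
Σ b_i: 251/208·1 + 101/208·1 + (-9/13)·1 = 1 ✓
b·c: 101/208·(-2) + (-9/13)·(-17/8) = 1/2 ✓
b·c²: 101/208·4 + (-9/13)·289/64 = -985/832 ≠ 1/3 ⇒ order 2.
b·Ac: (-9/13)·9/4 = -81/52 ≠ 1/6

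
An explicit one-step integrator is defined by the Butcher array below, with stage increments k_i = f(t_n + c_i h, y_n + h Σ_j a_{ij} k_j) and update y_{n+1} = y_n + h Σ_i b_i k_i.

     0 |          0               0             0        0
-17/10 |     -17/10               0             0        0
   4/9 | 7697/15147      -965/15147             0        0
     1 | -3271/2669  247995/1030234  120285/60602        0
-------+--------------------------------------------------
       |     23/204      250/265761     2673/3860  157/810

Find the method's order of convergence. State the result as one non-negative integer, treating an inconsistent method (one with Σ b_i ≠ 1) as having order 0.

b = (23/204, 250/265761, 2673/3860, 157/810)
c = (0, -17/10, 4/9, 1)
Ac = (0, 0, 193/1782, 297/628)
Σ b_i: 23/204·1 + 250/265761·1 + 2673/3860·1 + 157/810·1 = 1 ✓
b·c: 250/265761·(-17/10) + 2673/3860·4/9 + 157/810·1 = 1/2 ✓
b·c²: 250/265761·289/100 + 2673/3860·16/81 + 157/810·1 = 1/3 ✓
b·Ac: 2673/3860·193/1782 + 157/810·297/628 = 1/6 ✓
b·c³: 250/265761·(-4913/1000) + 2673/3860·64/729 + 157/810·1 = 1/4 ✓
b·(c∘Ac): 2673/3860·386/8019 + 157/810·297/628 = 1/8 ✓
b·Ac²: 2673/3860·(-3281/17820) + 157/810·6831/6280 = 1/12 ✓
b·A²c: 157/810·135/628 = 1/24 ✓; 4 stages ⇒ order 4.

4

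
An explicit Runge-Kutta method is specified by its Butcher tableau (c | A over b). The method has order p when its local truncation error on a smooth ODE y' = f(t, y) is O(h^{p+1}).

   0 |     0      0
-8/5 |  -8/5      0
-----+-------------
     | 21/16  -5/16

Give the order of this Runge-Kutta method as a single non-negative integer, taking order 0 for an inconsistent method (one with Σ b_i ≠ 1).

b = (21/16, -5/16)
c = (0, -8/5)
Σ b_i: 21/16·1 + (-5/16)·1 = 1 ✓
b·c: (-5/16)·(-8/5) = 1/2 ✓; 2 stages ⇒ order 2.

2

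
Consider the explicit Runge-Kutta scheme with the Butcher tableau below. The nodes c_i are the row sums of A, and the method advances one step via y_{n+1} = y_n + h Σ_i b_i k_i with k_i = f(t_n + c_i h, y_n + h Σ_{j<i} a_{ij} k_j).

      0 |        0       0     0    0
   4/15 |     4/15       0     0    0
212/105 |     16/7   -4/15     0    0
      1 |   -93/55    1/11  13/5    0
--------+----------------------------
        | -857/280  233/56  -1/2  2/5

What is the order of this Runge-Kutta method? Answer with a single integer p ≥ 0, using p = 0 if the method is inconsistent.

2

b = (-857/280, 233/56, -1/2, 2/5)
c = (0, 4/15, 212/105, 1)
Ac = (0, 0, -16/225, 10152/1925)
Σ b_i: (-857/280)·1 + 233/56·1 + (-1/2)·1 + 2/5·1 = 1 ✓
b·c: 233/56·4/15 + (-1/2)·212/105 + 2/5·1 = 1/2 ✓
b·c²: 233/56·16/225 + (-1/2)·44944/11025 + 2/5·1 = -592/441 ≠ 1/3 ⇒ order 2.
b·Ac: (-1/2)·(-16/225) + 2/5·10152/1925 = 185816/86625 ≠ 1/6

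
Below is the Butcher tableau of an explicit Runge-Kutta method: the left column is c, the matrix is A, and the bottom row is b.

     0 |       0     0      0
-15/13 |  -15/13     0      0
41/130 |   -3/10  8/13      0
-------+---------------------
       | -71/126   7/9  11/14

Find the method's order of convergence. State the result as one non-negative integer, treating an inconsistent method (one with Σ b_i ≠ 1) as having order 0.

1

b = (-71/126, 7/9, 11/14)
c = (0, -15/13, 41/130)
Ac = (0, 0, -120/169)
Σ b_i: (-71/126)·1 + 7/9·1 + 11/14·1 = 1 ✓
b·c: 7/9·(-15/13) + 11/14·41/130 = -3547/5460 ≠ 1/2 ⇒ order 1.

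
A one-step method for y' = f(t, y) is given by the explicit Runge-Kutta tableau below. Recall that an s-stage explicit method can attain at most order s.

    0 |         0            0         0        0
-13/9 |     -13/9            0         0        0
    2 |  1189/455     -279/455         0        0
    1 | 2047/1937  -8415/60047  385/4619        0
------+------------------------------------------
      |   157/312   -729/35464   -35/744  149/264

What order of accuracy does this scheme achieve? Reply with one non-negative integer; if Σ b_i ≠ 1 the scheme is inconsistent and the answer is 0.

4

b = (157/312, -729/35464, -35/744, 149/264)
c = (0, -13/9, 2, 1)
Ac = (0, 0, 31/35, 55/149)
Σ b_i: 157/312·1 + (-729/35464)·1 + (-35/744)·1 + 149/264·1 = 1 ✓
b·c: (-729/35464)·(-13/9) + (-35/744)·2 + 149/264·1 = 1/2 ✓
b·c²: (-729/35464)·169/81 + (-35/744)·4 + 149/264·1 = 1/3 ✓
b·Ac: (-35/744)·31/35 + 149/264·55/149 = 1/6 ✓
b·c³: (-729/35464)·(-2197/729) + (-35/744)·8 + 149/264·1 = 1/4 ✓
b·(c∘Ac): (-35/744)·62/35 + 149/264·55/149 = 1/8 ✓
b·Ac²: (-35/744)·(-403/315) + 149/264·55/1341 = 1/12 ✓
b·A²c: 149/264·11/149 = 1/24 ✓; 4 stages ⇒ order 4.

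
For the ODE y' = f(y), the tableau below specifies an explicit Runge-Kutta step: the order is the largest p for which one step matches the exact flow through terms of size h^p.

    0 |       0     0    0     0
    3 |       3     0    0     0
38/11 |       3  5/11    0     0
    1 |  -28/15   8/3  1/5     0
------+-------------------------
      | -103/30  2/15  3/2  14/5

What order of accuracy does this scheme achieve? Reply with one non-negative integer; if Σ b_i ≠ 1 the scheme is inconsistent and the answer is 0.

1

b = (-103/30, 2/15, 3/2, 14/5)
c = (0, 3, 38/11, 1)
Ac = (0, 0, 15/11, 478/55)
Σ b_i: (-103/30)·1 + 2/15·1 + 3/2·1 + 14/5·1 = 1 ✓
b·c: 2/15·3 + 3/2·38/11 + 14/5·1 = 461/55 ≠ 1/2 ⇒ order 1.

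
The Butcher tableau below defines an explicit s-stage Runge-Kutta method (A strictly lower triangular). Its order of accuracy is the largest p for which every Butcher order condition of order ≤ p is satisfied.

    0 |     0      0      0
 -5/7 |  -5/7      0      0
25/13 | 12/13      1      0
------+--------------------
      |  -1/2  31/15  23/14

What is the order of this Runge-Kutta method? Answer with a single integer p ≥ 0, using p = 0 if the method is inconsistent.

b = (-1/2, 31/15, 23/14)
c = (0, -5/7, 25/13)
Ac = (0, 0, -5/7)
Σ b_i: (-1/2)·1 + 31/15·1 + 23/14·1 = 337/105 ≠ 1 ⇒ order 0.

0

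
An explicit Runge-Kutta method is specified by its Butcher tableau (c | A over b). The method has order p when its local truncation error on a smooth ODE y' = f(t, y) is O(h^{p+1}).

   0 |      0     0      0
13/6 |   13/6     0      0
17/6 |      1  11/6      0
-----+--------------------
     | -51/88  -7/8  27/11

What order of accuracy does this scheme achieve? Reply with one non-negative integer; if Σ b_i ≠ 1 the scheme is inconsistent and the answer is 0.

1

b = (-51/88, -7/8, 27/11)
c = (0, 13/6, 17/6)
Ac = (0, 0, 143/36)
Σ b_i: (-51/88)·1 + (-7/8)·1 + 27/11·1 = 1 ✓
b·c: (-7/8)·13/6 + 27/11·17/6 = 2671/528 ≠ 1/2 ⇒ order 1.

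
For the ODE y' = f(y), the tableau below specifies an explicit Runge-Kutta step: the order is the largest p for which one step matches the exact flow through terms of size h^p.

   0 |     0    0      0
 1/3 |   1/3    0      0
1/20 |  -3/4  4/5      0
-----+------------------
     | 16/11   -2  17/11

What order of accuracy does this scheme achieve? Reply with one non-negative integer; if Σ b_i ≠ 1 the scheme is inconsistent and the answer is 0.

1

b = (16/11, -2, 17/11)
c = (0, 1/3, 1/20)
Ac = (0, 0, 4/15)
Σ b_i: 16/11·1 + (-2)·1 + 17/11·1 = 1 ✓
b·c: (-2)·1/3 + 17/11·1/20 = -389/660 ≠ 1/2 ⇒ order 1.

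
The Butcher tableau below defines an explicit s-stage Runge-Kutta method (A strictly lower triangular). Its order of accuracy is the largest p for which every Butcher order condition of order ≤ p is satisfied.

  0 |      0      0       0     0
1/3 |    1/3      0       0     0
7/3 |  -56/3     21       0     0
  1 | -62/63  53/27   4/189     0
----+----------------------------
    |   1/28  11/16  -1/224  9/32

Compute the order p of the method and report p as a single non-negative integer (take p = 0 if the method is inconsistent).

4

b = (1/28, 11/16, -1/224, 9/32)
c = (0, 1/3, 7/3, 1)
Ac = (0, 0, 7, 19/27)
Σ b_i: 1/28·1 + 11/16·1 + (-1/224)·1 + 9/32·1 = 1 ✓
b·c: 11/16·1/3 + (-1/224)·7/3 + 9/32·1 = 1/2 ✓
b·c²: 11/16·1/9 + (-1/224)·49/9 + 9/32·1 = 1/3 ✓
b·Ac: (-1/224)·7 + 9/32·19/27 = 1/6 ✓
b·c³: 11/16·1/27 + (-1/224)·343/27 + 9/32·1 = 1/4 ✓
b·(c∘Ac): (-1/224)·49/3 + 9/32·19/27 = 1/8 ✓
b·Ac²: (-1/224)·7/3 + 9/32·1/3 = 1/12 ✓
b·A²c: 9/32·4/27 = 1/24 ✓; 4 stages ⇒ order 4.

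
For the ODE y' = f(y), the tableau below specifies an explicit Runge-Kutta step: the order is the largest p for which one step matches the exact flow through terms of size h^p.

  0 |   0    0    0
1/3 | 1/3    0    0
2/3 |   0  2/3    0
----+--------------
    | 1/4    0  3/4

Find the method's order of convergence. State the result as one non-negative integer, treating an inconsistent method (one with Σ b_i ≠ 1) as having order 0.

3

b = (1/4, 0, 3/4)
c = (0, 1/3, 2/3)
Ac = (0, 0, 2/9)
Σ b_i: 1/4·1 + 3/4·1 = 1 ✓
b·c: 3/4·2/3 = 1/2 ✓
b·c²: 3/4·4/9 = 1/3 ✓
b·Ac: 3/4·2/9 = 1/6 ✓; 3 stages ⇒ order 3.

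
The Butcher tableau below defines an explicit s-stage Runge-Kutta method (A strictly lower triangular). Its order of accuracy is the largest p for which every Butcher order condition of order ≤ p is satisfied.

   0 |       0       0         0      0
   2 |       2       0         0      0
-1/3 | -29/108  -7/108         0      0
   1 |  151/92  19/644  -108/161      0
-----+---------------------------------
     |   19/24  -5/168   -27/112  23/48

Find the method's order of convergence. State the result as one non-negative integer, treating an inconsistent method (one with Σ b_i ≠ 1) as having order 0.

4

b = (19/24, -5/168, -27/112, 23/48)
c = (0, 2, -1/3, 1)
Ac = (0, 0, -7/54, 13/46)
Σ b_i: 19/24·1 + (-5/168)·1 + (-27/112)·1 + 23/48·1 = 1 ✓
b·c: (-5/168)·2 + (-27/112)·(-1/3) + 23/48·1 = 1/2 ✓
b·c²: (-5/168)·4 + (-27/112)·1/9 + 23/48·1 = 1/3 ✓
b·Ac: (-27/112)·(-7/54) + 23/48·13/46 = 1/6 ✓
b·c³: (-5/168)·8 + (-27/112)·(-1/27) + 23/48·1 = 1/4 ✓
b·(c∘Ac): (-27/112)·7/162 + 23/48·13/46 = 1/8 ✓
b·Ac²: (-27/112)·(-7/27) + 23/48·1/23 = 1/12 ✓
b·A²c: 23/48·2/23 = 1/24 ✓; 4 stages ⇒ order 4.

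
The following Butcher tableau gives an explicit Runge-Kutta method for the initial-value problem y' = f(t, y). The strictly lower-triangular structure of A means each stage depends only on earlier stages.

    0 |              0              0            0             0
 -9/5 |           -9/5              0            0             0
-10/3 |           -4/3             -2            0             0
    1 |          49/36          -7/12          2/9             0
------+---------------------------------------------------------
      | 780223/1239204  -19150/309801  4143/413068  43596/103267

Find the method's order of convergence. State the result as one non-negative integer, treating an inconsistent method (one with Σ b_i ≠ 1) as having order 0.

b = (780223/1239204, -19150/309801, 4143/413068, 43596/103267)
c = (0, -9/5, -10/3, 1)
Ac = (0, 0, 18/5, 167/540)
Σ b_i: 780223/1239204·1 + (-19150/309801)·1 + 4143/413068·1 + 43596/103267·1 = 1 ✓
b·c: (-19150/309801)·(-9/5) + 4143/413068·(-10/3) + 43596/103267·1 = 1/2 ✓
b·c²: (-19150/309801)·81/25 + 4143/413068·100/9 + 43596/103267·1 = 1/3 ✓
b·Ac: 4143/413068·18/5 + 43596/103267·167/540 = 1/6 ✓
b·c³: (-19150/309801)·(-729/125) + 4143/413068·(-1000/27) + 43596/103267·1 = 1910812/4647015 ≠ 1/4 ⇒ order 3.
b·(c∘Ac): 4143/413068·(-12) + 43596/103267·167/540 = 15802/1549005 ≠ 1/8
b·Ac²: 4143/413068·(-162/25) + 43596/103267·4691/8100 = 1668271/9294030 ≠ 1/12
b·A²c: 43596/103267·4/5 = 174384/516335 ≠ 1/24

3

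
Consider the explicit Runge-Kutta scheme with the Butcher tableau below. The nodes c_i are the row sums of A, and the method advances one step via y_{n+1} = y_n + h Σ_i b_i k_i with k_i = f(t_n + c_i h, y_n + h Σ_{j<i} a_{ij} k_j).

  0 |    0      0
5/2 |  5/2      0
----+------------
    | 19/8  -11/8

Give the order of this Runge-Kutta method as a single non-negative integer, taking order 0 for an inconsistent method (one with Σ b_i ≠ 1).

b = (19/8, -11/8)
c = (0, 5/2)
Σ b_i: 19/8·1 + (-11/8)·1 = 1 ✓
b·c: (-11/8)·5/2 = -55/16 ≠ 1/2 ⇒ order 1.

1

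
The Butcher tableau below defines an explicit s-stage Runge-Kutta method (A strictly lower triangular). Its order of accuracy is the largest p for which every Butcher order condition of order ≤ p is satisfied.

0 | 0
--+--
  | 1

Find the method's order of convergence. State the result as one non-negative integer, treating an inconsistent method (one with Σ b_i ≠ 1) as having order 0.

1

b = (1)
c = (0)
Σ b_i: 1·1 = 1 ✓; 1 stage ⇒ order 1.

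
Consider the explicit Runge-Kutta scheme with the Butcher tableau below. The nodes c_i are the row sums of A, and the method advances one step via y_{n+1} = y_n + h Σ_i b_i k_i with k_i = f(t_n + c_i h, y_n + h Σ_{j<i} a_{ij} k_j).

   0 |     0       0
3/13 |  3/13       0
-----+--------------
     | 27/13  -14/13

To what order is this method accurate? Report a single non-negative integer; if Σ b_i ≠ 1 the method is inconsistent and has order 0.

b = (27/13, -14/13)
c = (0, 3/13)
Σ b_i: 27/13·1 + (-14/13)·1 = 1 ✓
b·c: (-14/13)·3/13 = -42/169 ≠ 1/2 ⇒ order 1.

1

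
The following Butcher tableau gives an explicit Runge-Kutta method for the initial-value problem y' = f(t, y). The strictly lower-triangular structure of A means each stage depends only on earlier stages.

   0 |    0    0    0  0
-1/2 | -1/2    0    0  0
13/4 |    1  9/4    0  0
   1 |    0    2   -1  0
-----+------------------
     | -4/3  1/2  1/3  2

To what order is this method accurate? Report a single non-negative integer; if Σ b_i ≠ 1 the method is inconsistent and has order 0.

b = (-4/3, 1/2, 1/3, 2)
c = (0, -1/2, 13/4, 1)
Ac = (0, 0, -9/8, -17/4)
Σ b_i: (-4/3)·1 + 1/2·1 + 1/3·1 + 2·1 = 3/2 ≠ 1 ⇒ order 0.

0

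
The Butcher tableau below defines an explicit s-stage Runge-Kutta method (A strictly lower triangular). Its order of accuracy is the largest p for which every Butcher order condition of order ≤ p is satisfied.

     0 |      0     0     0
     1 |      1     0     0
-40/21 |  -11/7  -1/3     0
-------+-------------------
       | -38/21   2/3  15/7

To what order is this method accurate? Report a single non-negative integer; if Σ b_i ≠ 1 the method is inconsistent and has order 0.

b = (-38/21, 2/3, 15/7)
c = (0, 1, -40/21)
Ac = (0, 0, -1/3)
Σ b_i: (-38/21)·1 + 2/3·1 + 15/7·1 = 1 ✓
b·c: 2/3·1 + 15/7·(-40/21) = -502/147 ≠ 1/2 ⇒ order 1.

1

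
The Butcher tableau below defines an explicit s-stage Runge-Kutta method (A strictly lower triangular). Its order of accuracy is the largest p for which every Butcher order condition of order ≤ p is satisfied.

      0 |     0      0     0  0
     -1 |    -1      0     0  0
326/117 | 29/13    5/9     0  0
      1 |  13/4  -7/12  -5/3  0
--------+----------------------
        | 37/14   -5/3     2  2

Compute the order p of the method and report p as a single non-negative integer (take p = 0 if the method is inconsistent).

b = (37/14, -5/3, 2, 2)
c = (0, -1, 326/117, 1)
Ac = (0, 0, -5/9, -5701/1404)
Σ b_i: 37/14·1 + (-5/3)·1 + 2·1 + 2·1 = 209/42 ≠ 1 ⇒ order 0.

0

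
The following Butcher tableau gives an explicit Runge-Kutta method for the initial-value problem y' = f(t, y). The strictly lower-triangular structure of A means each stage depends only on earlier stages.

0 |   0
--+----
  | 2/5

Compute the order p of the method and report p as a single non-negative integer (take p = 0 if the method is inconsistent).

b = (2/5)
c = (0)
Σ b_i: 2/5·1 = 2/5 ≠ 1 ⇒ order 0.

0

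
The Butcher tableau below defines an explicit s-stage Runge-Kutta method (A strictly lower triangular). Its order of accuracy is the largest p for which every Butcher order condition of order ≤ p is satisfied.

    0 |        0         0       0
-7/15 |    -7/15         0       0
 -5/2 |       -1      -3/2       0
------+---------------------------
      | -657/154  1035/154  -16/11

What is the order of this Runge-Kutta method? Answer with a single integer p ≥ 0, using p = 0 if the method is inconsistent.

2

b = (-657/154, 1035/154, -16/11)
c = (0, -7/15, -5/2)
Ac = (0, 0, 7/10)
Σ b_i: (-657/154)·1 + 1035/154·1 + (-16/11)·1 = 1 ✓
b·c: 1035/154·(-7/15) + (-16/11)·(-5/2) = 1/2 ✓
b·c²: 1035/154·49/225 + (-16/11)·25/4 = -839/110 ≠ 1/3 ⇒ order 2.
b·Ac: (-16/11)·7/10 = -56/55 ≠ 1/6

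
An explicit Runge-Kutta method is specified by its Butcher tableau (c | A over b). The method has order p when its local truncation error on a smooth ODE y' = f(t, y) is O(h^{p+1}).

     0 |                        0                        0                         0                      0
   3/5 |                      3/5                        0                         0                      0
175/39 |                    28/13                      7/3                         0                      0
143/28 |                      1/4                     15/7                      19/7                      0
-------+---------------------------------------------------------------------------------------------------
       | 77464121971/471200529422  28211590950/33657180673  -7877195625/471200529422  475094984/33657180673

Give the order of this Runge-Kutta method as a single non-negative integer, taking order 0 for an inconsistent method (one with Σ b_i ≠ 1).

3

b = (77464121971/471200529422, 28211590950/33657180673, -7877195625/471200529422, 475094984/33657180673)
c = (0, 3/5, 175/39, 143/28)
Ac = (0, 0, 7/5, 3676/273)
Σ b_i: 77464121971/471200529422·1 + 28211590950/33657180673·1 + (-7877195625/471200529422)·1 + 475094984/33657180673·1 = 1 ✓
b·c: 28211590950/33657180673·3/5 + (-7877195625/471200529422)·175/39 + 475094984/33657180673·143/28 = 1/2 ✓
b·c²: 28211590950/33657180673·9/25 + (-7877195625/471200529422)·30625/1521 + 475094984/33657180673·20449/784 = 1/3 ✓
b·Ac: (-7877195625/471200529422)·7/5 + 475094984/33657180673·3676/273 = 1/6 ✓
b·c³: 28211590950/33657180673·27/125 + (-7877195625/471200529422)·5359375/59319 + 475094984/33657180673·2924207/21952 = 607552844289067/1102609238847480 ≠ 1/4 ⇒ order 3.
b·(c∘Ac): (-7877195625/471200529422)·245/39 + 475094984/33657180673·10109/147 = 174822173513/201943084038 ≠ 1/8
b·Ac²: (-7877195625/471200529422)·21/25 + 475094984/33657180673·2950442/53235 = 30254497675541/39378901387410 ≠ 1/12
b·A²c: 475094984/33657180673·19/5 = 9026804696/168285903365 ≠ 1/24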